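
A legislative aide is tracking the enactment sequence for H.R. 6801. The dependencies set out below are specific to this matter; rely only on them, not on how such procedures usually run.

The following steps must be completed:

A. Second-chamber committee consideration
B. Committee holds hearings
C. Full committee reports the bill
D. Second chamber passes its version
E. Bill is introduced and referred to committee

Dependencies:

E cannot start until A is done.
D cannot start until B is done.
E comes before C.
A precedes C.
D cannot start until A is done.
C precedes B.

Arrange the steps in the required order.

A, E, C, B, D

A has no prerequisites → A first.
E needed A, now all done → E.
Next only C has its prerequisites met → C.
Next only B has its prerequisites met → B.
D needed A and B, now all done → D.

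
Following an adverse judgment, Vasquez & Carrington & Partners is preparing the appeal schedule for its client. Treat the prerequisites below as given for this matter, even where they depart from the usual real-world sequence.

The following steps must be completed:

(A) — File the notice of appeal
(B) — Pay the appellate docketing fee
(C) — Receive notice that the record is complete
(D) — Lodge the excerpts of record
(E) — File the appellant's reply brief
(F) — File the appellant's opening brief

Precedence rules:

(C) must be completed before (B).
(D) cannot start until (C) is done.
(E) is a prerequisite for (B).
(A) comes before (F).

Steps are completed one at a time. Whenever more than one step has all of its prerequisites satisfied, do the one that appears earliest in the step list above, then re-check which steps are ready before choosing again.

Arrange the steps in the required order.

(A) → (C) → (D) → (E) → (B) → (F)

Nothing is required for (A), (C) and (E). (A) is listed earlier → (A) first.
(C), (E) and (F) are all available; (C) is listed earlier → (C).
(D) now also ready, so the ready set is {(D), (E), (F)}; (D) is listed earlier → (D).
Now (E) and (F) have their prerequisites met. (E) is listed earlier, so (E) next.
Ready: (B) and (F). (B) is listed earlier → (B).
(F) needed (A), now all done → (F).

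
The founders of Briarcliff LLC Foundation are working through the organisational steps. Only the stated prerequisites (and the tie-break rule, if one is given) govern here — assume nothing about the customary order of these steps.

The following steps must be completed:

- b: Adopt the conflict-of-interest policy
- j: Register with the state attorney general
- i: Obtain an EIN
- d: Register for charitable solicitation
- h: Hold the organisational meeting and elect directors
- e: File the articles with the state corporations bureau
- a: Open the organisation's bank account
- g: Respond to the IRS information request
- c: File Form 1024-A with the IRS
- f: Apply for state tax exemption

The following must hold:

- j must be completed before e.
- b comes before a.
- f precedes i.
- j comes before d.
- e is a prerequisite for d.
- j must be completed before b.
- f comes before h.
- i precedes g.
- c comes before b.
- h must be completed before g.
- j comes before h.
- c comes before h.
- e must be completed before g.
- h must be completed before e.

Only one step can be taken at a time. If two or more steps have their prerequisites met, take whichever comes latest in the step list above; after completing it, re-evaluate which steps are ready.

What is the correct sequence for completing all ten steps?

Nothing is required for f, c and j. f is listed later → f first.
Now c, i and j have their prerequisites met. c is listed later, so c next.
i and j are both available; i is listed later → i.
j is the only step now ready → j.
h and b are both available; h is listed later → h.
e now also ready, so the ready set is {e, b}; e is listed later → e.
g and d now also ready, so the ready set is {g, d, b}; g is listed later → g.
d and b are both available; d is listed later → d.
That leaves b as the only ready step → b.
Next only a has its prerequisites met → a.

f, c, i, j, h, e, g, d, b, a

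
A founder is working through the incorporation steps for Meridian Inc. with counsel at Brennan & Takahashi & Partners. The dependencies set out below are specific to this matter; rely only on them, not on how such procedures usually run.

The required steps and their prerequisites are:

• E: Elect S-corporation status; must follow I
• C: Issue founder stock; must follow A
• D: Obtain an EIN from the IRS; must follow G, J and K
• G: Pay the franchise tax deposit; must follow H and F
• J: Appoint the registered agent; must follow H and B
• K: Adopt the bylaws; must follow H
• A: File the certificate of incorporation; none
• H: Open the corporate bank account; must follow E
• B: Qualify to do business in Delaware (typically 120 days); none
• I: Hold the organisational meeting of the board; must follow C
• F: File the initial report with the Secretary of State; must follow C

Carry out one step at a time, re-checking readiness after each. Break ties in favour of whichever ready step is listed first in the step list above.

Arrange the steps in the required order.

A C B I E H J K F G D

A and B have no prerequisites; A is listed earlier, so A is first.
C now also ready, so the ready set is {C, B}; C is listed earlier → C.
Ready: B, I and F. B is listed earlier → B.
I and F are both available; I is listed earlier → I.
Ready: E and F. E is listed earlier → E.
H now also ready, so the ready set is {H, F}; H is listed earlier → H.
Now J, K and F have their prerequisites met. J is listed earlier, so J next.
K and F are both available; K is listed earlier → K.
F needed C, now all done → F.
G needed H and F, now all done → G.
D is the only step now ready → D.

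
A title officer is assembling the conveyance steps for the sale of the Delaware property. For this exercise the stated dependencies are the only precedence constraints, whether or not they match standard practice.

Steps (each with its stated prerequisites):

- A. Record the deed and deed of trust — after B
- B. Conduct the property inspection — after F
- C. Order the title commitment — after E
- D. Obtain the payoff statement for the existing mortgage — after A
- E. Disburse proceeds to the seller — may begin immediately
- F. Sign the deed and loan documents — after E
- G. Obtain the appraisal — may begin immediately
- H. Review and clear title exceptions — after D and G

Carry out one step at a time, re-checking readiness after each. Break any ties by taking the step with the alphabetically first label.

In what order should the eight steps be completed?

Nothing is required for E and G. E has the earlier label → E first.
C and F now also ready, so the ready set is {C, F, G}; C has the earlier label → C.
Ready: F and G. F has the earlier label → F.
Ready: B and G. B has the earlier label → B.
A now also ready, so the ready set is {A, G}; A has the earlier label → A.
D now also ready, so the ready set is {D, G}; D has the earlier label → D.
G is the only step now ready → G.
Next only H has its prerequisites met → H.

E, C, F, B, A, D, G, H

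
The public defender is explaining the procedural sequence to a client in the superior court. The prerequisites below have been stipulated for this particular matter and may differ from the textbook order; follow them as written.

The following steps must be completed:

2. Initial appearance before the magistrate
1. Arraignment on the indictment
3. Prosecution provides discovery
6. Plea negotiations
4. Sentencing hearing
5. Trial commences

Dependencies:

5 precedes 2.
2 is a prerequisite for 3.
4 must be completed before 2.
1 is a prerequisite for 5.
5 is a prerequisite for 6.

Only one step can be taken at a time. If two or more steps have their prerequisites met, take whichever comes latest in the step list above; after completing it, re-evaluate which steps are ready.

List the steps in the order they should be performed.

4, 1, 5, 6, 2, 3

Nothing is required for 4 and 1. 4 is listed later → 4 first.
That leaves 1 as the only ready step → 1.
5 needed 1, now all done → 5.
Ready: 6 and 2. 6 is listed later → 6.
Next only 2 has its prerequisites met → 2.
3 needed 2, now all done → 3.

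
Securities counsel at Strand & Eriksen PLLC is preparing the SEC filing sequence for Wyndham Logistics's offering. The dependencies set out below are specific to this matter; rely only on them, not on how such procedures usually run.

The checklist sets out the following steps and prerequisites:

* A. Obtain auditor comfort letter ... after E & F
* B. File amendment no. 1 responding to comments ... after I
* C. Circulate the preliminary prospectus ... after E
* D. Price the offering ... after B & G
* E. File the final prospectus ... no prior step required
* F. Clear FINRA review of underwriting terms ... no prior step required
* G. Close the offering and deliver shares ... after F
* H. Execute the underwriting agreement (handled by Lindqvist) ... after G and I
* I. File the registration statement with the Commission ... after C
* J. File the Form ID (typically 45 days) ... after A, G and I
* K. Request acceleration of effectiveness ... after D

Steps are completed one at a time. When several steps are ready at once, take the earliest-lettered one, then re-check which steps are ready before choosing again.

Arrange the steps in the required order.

E and F have no prerequisites; E has the earlier label, so E is first.
Ready: C and F. C has the earlier label → C.
F and I are both available; F has the earlier label → F.
A and G now also ready, so the ready set is {A, G, I}; A has the earlier label → A.
G and I are both available; G has the earlier label → G.
I is the only step now ready → I.
Ready: B, H and J. B has the earlier label → B.
D now also ready, so the ready set is {D, H, J}; D has the earlier label → D.
K now also ready, so the ready set is {H, J, K}; H has the earlier label → H.
J and K are both available; J has the earlier label → J.
K needed D, now all done → K.

E → C → F → A → G → I → B → D → H → J → K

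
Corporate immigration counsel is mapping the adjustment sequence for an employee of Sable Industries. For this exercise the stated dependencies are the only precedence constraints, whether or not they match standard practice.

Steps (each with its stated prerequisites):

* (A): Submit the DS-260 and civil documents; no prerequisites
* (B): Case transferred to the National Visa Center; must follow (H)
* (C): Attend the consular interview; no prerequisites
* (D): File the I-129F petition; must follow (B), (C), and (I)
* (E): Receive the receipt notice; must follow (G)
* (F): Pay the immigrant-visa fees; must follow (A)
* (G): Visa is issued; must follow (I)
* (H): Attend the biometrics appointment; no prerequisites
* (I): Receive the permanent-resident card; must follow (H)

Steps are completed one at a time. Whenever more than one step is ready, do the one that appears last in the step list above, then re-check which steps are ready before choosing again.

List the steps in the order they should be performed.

Nothing is required for (H), (C) and (A). (H) is listed later → (H) first.
(I) and (B) now also ready, so the ready set is {(I), (C), (B), (A)}; (I) is listed later → (I).
(G) now also ready, so the ready set is {(G), (C), (B), (A)}; (G) is listed later → (G).
Ready: (E), (C), (B) and (A). (E) is listed later → (E).
Ready: (C), (B) and (A). (C) is listed later → (C).
(B) and (A) are both available; (B) is listed later → (B).
Now (D) and (A) have their prerequisites met. (D) is listed later, so (D) next.
Next only (A) has its prerequisites met → (A).
(F) needed (A), now all done → (F).

(H), (I), (G), (E), (C), (B), (D), (A), (F)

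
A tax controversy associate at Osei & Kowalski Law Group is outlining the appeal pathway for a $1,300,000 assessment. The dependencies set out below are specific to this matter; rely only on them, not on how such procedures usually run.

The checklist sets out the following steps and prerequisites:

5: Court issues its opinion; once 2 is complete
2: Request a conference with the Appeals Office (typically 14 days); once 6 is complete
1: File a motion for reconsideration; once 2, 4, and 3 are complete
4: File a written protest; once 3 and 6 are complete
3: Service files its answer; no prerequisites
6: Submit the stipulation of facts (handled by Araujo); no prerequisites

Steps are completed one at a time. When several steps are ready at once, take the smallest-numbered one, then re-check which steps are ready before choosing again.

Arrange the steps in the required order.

3 6 2 4 1 5

Nothing is required for 3 and 6. 3 has the earlier label → 3 first.
6 is the only step now ready → 6.
2 and 4 are both available; 2 has the earlier label → 2.
5 now also ready, so the ready set is {4, 5}; 4 has the earlier label → 4.
1 and 5 are both available; 1 has the earlier label → 1.
5 needed 2, now all done → 5.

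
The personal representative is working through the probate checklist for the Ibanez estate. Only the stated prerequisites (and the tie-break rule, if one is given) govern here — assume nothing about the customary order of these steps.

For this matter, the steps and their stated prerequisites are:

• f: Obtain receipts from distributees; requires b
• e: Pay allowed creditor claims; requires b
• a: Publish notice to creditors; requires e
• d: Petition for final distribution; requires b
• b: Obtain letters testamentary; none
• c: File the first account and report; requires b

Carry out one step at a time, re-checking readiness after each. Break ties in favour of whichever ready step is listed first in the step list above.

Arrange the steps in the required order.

Only b has no prerequisites, so it is first.
f, e, d and c are all available; f is listed earlier → f.
Now e, d and c have their prerequisites met. e is listed earlier, so e next.
a now also ready, so the ready set is {a, d, c}; a is listed earlier → a.
Now d and c have their prerequisites met. d is listed earlier, so d next.
c is the only step now ready → c.

b, f, e, a, d, c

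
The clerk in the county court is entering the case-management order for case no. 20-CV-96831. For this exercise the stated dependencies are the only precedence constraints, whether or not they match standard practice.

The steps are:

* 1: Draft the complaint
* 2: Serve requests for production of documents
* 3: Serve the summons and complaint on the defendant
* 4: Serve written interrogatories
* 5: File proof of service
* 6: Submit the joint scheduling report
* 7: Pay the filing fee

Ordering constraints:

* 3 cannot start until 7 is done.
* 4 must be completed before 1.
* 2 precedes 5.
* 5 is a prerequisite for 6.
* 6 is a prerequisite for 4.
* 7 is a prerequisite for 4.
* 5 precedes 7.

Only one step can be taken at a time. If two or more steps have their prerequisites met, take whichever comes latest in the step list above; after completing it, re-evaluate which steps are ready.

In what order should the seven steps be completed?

2 has no prerequisites → 2 first.
That leaves 5 as the only ready step → 5.
7 and 6 are both available; 7 is listed later → 7.
Ready: 6 and 3. 6 is listed later → 6.
4 now also ready, so the ready set is {4, 3}; 4 is listed later → 4.
1 now also ready, so the ready set is {3, 1}; 3 is listed later → 3.
1 is the only step now ready → 1.

2, 5, 7, 6, 4, 3, 1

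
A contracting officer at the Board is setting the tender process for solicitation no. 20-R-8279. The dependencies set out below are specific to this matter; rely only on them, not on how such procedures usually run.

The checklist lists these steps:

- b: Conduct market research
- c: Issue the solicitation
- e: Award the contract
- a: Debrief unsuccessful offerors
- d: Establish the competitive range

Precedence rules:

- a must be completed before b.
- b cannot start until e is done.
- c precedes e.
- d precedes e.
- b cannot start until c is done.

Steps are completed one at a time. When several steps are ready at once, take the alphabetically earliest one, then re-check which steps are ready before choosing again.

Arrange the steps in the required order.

a, c and d have no prerequisites; a has the earlier label, so a is first.
Ready: c and d. c has the earlier label → c.
Next only d has its prerequisites met → d.
e needed c and d, now all done → e.
b needed a, c and e, now all done → b.

a → c → d → e → b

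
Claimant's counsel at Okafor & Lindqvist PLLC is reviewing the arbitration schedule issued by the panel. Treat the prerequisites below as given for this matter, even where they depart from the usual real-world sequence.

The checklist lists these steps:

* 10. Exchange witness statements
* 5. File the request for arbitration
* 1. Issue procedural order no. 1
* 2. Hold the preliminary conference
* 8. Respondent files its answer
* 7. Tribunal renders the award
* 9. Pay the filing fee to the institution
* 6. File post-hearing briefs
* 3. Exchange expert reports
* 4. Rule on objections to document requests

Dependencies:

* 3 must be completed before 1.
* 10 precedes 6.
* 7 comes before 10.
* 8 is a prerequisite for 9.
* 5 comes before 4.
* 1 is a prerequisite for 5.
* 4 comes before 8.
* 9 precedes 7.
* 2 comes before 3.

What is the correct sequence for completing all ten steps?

2 → 3 → 1 → 5 → 4 → 8 → 9 → 7 → 10 → 6

2 is the only step with nothing outstanding, so it goes first.
3 needed 2, now all done → 3.
1 is the only step now ready → 1.
Next only 5 has its prerequisites met → 5.
Next only 4 has its prerequisites met → 4.
8 needed 4, now all done → 8.
9 is the only step now ready → 9.
7 is the only step now ready → 7.
That leaves 10 as the only ready step → 10.
That leaves 6 as the only ready step → 6.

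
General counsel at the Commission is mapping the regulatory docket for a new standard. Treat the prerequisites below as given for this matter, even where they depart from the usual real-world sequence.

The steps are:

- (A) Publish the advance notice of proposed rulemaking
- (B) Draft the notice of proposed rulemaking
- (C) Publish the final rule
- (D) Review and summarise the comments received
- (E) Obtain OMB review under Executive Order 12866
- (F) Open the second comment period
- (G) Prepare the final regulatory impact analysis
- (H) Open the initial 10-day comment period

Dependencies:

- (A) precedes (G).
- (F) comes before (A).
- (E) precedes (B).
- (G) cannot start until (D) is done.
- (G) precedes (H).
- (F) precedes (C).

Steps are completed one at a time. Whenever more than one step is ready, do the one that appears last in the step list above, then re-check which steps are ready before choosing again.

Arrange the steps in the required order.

(F), (E) and (D) have no prerequisites; (F) is listed later, so (F) is first.
Now (E), (D), (C) and (A) have their prerequisites met. (E) is listed later, so (E) next.
Ready: (D), (C), (B) and (A). (D) is listed later → (D).
(C), (B) and (A) are all available; (C) is listed later → (C).
(B) and (A) are both available; (B) is listed later → (B).
(A) needed (F), now all done → (A).
(G) needed (D) and (A), now all done → (G).
Next only (H) has its prerequisites met → (H).

(F), (E), (D), (C), (B), (A), (G), (H)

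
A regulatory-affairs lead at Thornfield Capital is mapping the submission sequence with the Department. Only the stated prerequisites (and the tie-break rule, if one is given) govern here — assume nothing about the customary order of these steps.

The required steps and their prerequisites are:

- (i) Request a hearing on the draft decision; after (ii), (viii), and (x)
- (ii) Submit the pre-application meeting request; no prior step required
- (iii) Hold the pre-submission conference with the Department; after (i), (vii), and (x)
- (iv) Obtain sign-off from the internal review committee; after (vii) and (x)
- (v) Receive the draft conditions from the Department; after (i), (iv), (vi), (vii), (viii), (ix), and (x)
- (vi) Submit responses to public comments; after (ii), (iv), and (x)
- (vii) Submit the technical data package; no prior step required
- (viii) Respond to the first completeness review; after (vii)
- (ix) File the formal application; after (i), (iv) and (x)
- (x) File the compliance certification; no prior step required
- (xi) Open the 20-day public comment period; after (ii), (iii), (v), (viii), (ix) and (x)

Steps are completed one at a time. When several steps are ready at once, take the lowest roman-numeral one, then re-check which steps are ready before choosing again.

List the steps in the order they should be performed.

(ii) → (vii) → (viii) → (x) → (i) → (iii) → (iv) → (vi) → (ix) → (v) → (xi)

(ii), (vii) and (x) have no prerequisites; (ii) has the earlier label, so (ii) is first.
Ready: (vii) and (x). (vii) has the earlier label → (vii).
(viii) and (x) are both available; (viii) has the earlier label → (viii).
That leaves (x) as the only ready step → (x).
Now (i) and (iv) have their prerequisites met. (i) has the earlier label, so (i) next.
Now (iii) and (iv) have their prerequisites met. (iii) has the earlier label, so (iii) next.
(iv) is the only step now ready → (iv).
Now (vi) and (ix) have their prerequisites met. (vi) has the earlier label, so (vi) next.
That leaves (ix) as the only ready step → (ix).
(v) is the only step now ready → (v).
(xi) needed (ii), (iii), (v), (viii), (ix) and (x), now all done → (xi).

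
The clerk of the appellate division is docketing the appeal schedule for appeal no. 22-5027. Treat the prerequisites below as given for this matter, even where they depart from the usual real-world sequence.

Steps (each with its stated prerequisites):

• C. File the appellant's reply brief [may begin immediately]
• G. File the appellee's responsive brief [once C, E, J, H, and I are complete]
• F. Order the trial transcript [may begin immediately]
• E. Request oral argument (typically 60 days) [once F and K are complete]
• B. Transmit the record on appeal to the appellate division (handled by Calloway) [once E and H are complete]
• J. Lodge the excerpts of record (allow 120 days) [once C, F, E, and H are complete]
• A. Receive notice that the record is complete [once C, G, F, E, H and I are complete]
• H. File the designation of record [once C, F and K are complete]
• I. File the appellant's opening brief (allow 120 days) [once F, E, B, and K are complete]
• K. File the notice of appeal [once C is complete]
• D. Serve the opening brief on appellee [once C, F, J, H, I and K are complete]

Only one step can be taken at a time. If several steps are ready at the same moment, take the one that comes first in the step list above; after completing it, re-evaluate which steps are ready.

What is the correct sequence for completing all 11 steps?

Nothing is required for C and F. C is listed earlier → C first.
F and K are both available; F is listed earlier → F.
K needed C, now all done → K.
Now E and H have their prerequisites met. E is listed earlier, so E next.
That leaves H as the only ready step → H.
Ready: B and J. B is listed earlier → B.
Now J and I have their prerequisites met. J is listed earlier, so J next.
I needed F, E, B and K, now all done → I.
Now G and D have their prerequisites met. G is listed earlier, so G next.
A now also ready, so the ready set is {A, D}; A is listed earlier → A.
D needed C, F, J, H, I and K, now all done → D.

C, F, K, E, H, B, J, I, G, A, D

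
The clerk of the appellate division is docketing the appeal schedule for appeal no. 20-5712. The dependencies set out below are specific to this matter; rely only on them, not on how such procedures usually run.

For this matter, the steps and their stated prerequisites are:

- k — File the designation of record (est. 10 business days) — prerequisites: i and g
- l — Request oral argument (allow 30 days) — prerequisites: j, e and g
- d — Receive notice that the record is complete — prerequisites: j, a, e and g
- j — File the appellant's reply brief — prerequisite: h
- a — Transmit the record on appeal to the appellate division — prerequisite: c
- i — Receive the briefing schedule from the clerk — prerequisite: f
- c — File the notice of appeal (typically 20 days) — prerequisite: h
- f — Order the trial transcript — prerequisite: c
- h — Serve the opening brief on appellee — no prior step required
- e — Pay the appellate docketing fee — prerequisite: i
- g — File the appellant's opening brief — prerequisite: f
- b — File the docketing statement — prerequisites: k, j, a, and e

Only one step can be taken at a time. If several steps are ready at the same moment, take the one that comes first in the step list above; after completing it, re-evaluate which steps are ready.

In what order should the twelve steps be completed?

Only h has no prerequisites, so it is first.
Ready: j and c. j is listed earlier → j.
That leaves c as the only ready step → c.
a and f are both available; a is listed earlier → a.
f needed c, now all done → f.
Ready: i and g. i is listed earlier → i.
Now e and g have their prerequisites met. e is listed earlier, so e next.
Next only g has its prerequisites met → g.
k, l and d are all available; k is listed earlier → k.
b now also ready, so the ready set is {l, d, b}; l is listed earlier → l.
d and b are both available; d is listed earlier → d.
b needed k, j, a and e, now all done → b.

h j c a f i e g k l d b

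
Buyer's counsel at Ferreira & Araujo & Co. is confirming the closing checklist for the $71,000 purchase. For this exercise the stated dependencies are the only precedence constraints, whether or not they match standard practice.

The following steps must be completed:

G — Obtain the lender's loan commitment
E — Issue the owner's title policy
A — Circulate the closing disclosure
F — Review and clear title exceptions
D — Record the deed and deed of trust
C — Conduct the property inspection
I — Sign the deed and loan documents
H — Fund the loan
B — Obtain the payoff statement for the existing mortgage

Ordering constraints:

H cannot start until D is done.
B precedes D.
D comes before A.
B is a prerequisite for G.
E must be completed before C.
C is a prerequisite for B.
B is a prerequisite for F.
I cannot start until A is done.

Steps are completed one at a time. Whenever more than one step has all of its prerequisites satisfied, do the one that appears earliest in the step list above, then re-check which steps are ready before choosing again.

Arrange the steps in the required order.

E, C, B, G, F, D, A, I, H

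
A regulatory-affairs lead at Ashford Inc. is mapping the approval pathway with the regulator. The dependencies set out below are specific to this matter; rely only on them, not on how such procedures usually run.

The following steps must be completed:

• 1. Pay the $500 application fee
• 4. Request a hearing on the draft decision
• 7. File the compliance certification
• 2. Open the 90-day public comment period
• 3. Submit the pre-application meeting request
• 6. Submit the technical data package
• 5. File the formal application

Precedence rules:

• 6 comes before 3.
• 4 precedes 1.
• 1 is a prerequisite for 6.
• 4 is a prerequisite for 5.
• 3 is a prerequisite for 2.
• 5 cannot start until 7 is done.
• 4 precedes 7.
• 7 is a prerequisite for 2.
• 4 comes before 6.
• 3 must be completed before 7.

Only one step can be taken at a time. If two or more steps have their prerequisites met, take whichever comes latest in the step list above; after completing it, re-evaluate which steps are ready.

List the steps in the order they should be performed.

Only 4 has no prerequisites, so it is first.
1 needed 4, now all done → 1.
6 is the only step now ready → 6.
That leaves 3 as the only ready step → 3.
7 needed 3 and 4, now all done → 7.
Now 5 and 2 have their prerequisites met. 5 is listed later, so 5 next.
2 is the only step now ready → 2.

4 → 1 → 6 → 3 → 7 → 5 → 2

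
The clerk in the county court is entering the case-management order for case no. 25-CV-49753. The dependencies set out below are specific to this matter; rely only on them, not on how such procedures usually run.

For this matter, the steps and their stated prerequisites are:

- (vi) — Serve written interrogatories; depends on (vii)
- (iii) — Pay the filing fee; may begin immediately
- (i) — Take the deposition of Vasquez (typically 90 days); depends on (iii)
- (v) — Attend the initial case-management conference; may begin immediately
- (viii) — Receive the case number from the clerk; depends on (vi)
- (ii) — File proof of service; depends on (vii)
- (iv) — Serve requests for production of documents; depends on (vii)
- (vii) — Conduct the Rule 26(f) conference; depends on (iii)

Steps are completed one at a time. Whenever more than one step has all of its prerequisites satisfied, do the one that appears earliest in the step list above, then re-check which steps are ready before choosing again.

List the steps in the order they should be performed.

(iii), (i), (v), (vii), (vi), (viii), (ii), (iv)

(iii) and (v) have no prerequisites; (iii) is listed earlier, so (iii) is first.
(i), (v) and (vii) are all available; (i) is listed earlier → (i).
Now (v) and (vii) have their prerequisites met. (v) is listed earlier, so (v) next.
(vii) needed (iii), now all done → (vii).
(vi), (ii) and (iv) are all available; (vi) is listed earlier → (vi).
Ready: (viii), (ii) and (iv). (viii) is listed earlier → (viii).
Ready: (ii) and (iv). (ii) is listed earlier → (ii).
Next only (iv) has its prerequisites met → (iv).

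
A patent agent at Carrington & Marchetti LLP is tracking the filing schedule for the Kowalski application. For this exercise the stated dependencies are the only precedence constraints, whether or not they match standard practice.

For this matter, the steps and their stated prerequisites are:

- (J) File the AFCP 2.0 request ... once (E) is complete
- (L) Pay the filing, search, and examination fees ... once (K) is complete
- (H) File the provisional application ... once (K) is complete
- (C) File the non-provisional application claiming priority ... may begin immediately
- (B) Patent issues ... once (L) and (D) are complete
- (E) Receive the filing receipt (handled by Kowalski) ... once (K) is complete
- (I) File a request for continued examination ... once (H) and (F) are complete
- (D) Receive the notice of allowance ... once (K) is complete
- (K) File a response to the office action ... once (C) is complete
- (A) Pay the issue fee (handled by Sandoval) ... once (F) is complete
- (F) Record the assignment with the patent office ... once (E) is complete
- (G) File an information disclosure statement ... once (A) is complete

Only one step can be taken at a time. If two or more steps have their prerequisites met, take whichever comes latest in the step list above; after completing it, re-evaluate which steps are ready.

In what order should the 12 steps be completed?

(C), (K), (D), (E), (F), (A), (G), (H), (I), (L), (B), (J)

Only (C) has no prerequisites, so it is first.
(K) is the only step now ready → (K).
Ready: (D), (E), (H) and (L). (D) is listed later → (D).
Ready: (E), (H) and (L). (E) is listed later → (E).
Ready: (F), (H), (L) and (J). (F) is listed later → (F).
(A) now also ready, so the ready set is {(A), (H), (L), (J)}; (A) is listed later → (A).
Ready: (G), (H), (L) and (J). (G) is listed later → (G).
(H), (L) and (J) are all available; (H) is listed later → (H).
Ready: (I), (L) and (J). (I) is listed later → (I).
(L) and (J) are both available; (L) is listed later → (L).
Ready: (B) and (J). (B) is listed later → (B).
Next only (J) has its prerequisites met → (J).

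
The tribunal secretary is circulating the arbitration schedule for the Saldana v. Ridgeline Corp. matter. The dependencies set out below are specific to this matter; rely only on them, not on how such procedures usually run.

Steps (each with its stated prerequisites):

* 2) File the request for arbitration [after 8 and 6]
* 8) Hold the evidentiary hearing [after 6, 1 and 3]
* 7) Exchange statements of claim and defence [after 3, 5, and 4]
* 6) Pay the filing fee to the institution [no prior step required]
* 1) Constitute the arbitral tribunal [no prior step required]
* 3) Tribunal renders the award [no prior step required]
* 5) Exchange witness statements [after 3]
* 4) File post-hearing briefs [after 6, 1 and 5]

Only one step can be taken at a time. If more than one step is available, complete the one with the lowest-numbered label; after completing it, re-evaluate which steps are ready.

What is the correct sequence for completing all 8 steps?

1 3 5 6 4 7 8 2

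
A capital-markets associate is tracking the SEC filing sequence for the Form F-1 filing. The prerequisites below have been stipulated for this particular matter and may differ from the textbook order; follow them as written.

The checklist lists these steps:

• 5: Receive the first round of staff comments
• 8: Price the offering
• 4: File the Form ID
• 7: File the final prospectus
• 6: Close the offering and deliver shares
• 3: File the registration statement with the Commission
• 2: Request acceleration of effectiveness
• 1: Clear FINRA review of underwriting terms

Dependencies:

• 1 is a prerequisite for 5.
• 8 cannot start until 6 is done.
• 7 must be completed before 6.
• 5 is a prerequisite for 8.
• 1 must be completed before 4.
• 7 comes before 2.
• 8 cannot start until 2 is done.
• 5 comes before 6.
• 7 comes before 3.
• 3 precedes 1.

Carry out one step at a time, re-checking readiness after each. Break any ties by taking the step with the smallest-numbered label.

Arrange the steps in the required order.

7 has no prerequisites → 7 first.
Ready: 2 and 3. 2 has the earlier label → 2.
3 needed 7, now all done → 3.
1 is the only step now ready → 1.
Now 4 and 5 have their prerequisites met. 4 has the earlier label, so 4 next.
5 needed 1, now all done → 5.
That leaves 6 as the only ready step → 6.
8 is the only step now ready → 8.

7, 2, 3, 1, 4, 5, 6, 8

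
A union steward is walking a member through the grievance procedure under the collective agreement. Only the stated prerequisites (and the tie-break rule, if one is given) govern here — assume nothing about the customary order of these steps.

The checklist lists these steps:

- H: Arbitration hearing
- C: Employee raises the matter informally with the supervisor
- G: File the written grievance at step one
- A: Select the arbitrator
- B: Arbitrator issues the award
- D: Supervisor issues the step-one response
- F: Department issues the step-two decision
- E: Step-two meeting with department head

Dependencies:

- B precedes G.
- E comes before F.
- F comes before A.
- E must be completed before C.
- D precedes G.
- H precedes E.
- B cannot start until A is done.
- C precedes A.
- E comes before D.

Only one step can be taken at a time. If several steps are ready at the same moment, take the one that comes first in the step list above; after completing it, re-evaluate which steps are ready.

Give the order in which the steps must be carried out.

H, E, C, D, F, A, B, G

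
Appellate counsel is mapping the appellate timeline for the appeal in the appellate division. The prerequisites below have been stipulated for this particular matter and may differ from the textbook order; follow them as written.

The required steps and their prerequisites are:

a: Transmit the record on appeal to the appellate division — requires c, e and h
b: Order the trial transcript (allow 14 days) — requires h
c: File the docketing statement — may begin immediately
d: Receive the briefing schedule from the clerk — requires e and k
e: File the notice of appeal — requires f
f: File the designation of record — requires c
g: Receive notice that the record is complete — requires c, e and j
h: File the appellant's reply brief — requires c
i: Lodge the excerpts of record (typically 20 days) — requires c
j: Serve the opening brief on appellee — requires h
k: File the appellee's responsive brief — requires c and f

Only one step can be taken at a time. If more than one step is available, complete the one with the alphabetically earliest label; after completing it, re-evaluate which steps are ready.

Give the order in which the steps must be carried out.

c is the only step with nothing outstanding, so it goes first.
Ready: f, h and i. f has the earlier label → f.
e and k now also ready, so the ready set is {e, h, i, k}; e has the earlier label → e.
Now h, i and k have their prerequisites met. h has the earlier label, so h next.
a, b and j now also ready, so the ready set is {a, b, i, j, k}; a has the earlier label → a.
Ready: b, i, j and k. b has the earlier label → b.
Ready: i, j and k. i has the earlier label → i.
Now j and k have their prerequisites met. j has the earlier label, so j next.
g now also ready, so the ready set is {g, k}; g has the earlier label → g.
That leaves k as the only ready step → k.
d needed e and k, now all done → d.

c → f → e → h → a → b → i → j → g → k → d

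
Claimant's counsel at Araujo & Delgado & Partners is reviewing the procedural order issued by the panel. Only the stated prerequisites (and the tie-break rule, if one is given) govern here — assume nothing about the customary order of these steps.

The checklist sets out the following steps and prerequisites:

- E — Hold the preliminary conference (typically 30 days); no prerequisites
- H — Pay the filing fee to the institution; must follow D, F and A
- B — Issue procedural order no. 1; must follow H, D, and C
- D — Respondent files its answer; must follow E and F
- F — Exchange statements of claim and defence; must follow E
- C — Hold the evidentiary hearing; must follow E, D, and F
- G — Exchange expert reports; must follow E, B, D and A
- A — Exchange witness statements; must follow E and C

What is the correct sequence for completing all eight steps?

E is the only step with nothing outstanding, so it goes first.
Next only F has its prerequisites met → F.
D is the only step now ready → D.
C needed E, D and F, now all done → C.
Next only A has its prerequisites met → A.
H is the only step now ready → H.
B needed H, D and C, now all done → B.
G needed E, B, D and A, now all done → G.

E, F, D, C, A, H, B, G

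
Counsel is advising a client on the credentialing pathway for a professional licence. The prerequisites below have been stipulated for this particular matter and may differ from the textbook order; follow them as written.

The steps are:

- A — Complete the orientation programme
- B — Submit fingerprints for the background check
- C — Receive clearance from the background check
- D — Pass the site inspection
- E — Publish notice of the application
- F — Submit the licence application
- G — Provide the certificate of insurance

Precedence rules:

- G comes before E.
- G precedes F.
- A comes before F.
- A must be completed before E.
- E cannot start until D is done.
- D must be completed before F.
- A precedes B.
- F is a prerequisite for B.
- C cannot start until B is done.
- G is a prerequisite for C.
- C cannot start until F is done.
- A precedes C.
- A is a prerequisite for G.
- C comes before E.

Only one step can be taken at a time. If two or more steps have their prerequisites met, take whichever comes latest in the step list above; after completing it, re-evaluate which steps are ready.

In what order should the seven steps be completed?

D and A have no prerequisites; D is listed later, so D is first.
Next only A has its prerequisites met → A.
Next only G has its prerequisites met → G.
Next only F has its prerequisites met → F.
Next only B has its prerequisites met → B.
C is the only step now ready → C.
E needed G, D, C and A, now all done → E.

D A G F B C E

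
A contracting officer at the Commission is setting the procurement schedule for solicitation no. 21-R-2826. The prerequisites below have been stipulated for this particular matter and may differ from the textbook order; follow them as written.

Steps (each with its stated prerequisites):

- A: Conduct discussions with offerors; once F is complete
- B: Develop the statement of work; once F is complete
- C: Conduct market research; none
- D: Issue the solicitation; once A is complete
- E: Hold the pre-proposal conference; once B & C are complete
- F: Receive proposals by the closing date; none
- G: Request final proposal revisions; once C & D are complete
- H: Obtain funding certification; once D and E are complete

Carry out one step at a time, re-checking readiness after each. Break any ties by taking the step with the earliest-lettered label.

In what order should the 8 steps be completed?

Nothing is required for C and F. C has the earlier label → C first.
F is the only step now ready → F.
Ready: A and B. A has the earlier label → A.
B and D are both available; B has the earlier label → B.
E now also ready, so the ready set is {D, E}; D has the earlier label → D.
Ready: E and G. E has the earlier label → E.
H now also ready, so the ready set is {G, H}; G has the earlier label → G.
H needed D and E, now all done → H.

C → F → A → B → D → E → G → H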